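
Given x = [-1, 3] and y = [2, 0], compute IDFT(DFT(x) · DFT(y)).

(x ⊛ y)[n] = Σ(m=0 to 1) x[m] · y[(n-m) mod 2]

Computing each output sample:
(x ⊛ y)[0] = -2
(x ⊛ y)[1] = 6

x ⊛ y = [-2, 6]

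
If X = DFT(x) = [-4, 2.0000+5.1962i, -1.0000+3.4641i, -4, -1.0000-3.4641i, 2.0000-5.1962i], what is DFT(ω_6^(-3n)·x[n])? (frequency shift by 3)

Modulation property: DFT(ω_6^(-3n)·x[n]) = X[(k-3) mod 6], so circularly shift X by 3 positions.

X[k-3] = [-4, -1.0000-3.4641i, 2.0000-5.1962i, -4, 2.0000+5.1962i, -1.0000+3.4641i]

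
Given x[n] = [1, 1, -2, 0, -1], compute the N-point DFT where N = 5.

X[k] = Σ(n=0 to 4) x[n] · ω_5^(nk)
where ω_5 = e^(-2πi/5)

Computing each X[k]:
X[0] = -1
X[1] = 2.6180-0.7265i
X[2] = 0.3820-3.0777i
X[3] = 0.3820+3.0777i
X[4] = 2.6180+0.7265i

X = [-1, 2.6180-0.7265i, 0.3820-3.0777i, 0.3820+3.0777i, 2.6180+0.7265i]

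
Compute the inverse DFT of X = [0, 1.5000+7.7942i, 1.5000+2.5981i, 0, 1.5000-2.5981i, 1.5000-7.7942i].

x[n] = (1/6) Σ(k=0 to 5) X[k] · e^(2πikn/6)

Computing each x[n]:
x[0] = 1
x[1] = -3
x[2] = -2
x[3] = 0
x[4] = 1
x[5] = 3

x = [1, -3, -2, 0, 1, 3]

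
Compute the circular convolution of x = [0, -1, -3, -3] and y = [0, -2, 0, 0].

(x ⊛ y)[n] = Σ(m=0 to 3) x[m] · y[(n-m) mod 4]

Computing each output sample:
(x ⊛ y)[0] = 6
(x ⊛ y)[1] = 0
(x ⊛ y)[2] = 2
(x ⊛ y)[3] = 6

x ⊛ y = [6, 0, 2, 6]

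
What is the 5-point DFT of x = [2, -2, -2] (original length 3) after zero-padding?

Original 3-point DFT: [-2, 4, 4]
Zero-padded 5-point DFT provides frequency interpolation.

DFT_5([x, 0, ...]) = [-2, 3.0000+3.0777i, 3.0000-0.7265i, 3.0000+0.7265i, 3.0000-3.0777i]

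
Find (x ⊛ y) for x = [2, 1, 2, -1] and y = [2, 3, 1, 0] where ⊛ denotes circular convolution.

(x ⊛ y)[n] = Σ(m=0 to 3) x[m] · y[(n-m) mod 4]

Computing each output sample:
(x ⊛ y)[0] = 3
(x ⊛ y)[1] = 7
(x ⊛ y)[2] = 9
(x ⊛ y)[3] = 5

x ⊛ y = [3, 7, 9, 5]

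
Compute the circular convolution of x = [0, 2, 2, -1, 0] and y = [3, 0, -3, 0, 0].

(x ⊛ y)[n] = Σ(m=0 to 4) x[m] · y[(n-m) mod 5]

Computing each output sample:
(x ⊛ y)[0] = 3
(x ⊛ y)[1] = 6
(x ⊛ y)[2] = 6
(x ⊛ y)[3] = -9
(x ⊛ y)[4] = -6

x ⊛ y = [3, 6, 6, -9, -6]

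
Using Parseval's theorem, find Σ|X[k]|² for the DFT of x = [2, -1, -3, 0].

Parseval: Σ|x[n]|² = (1/N)Σ|X[k]|², so Σ|X[k]|² = N·Σ|x[n]|² = 4·14.0000

Σ|X[k]|² = N·Σ|x[n]|² = 4·14.0000 = 56.0000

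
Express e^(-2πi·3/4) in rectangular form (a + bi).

ω_4^3 = e^(-2πi·3/4)
= cos(-2π·3/4) + i·sin(-2π·3/4)
= cos(-6π/4) + i·sin(-6π/4)

ω_4^3 = cos(-6π/4) + i·sin(-6π/4) = 1i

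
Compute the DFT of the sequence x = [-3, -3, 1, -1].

X[k] = Σ(n=0 to 3) x[n] · ω_4^(nk)
where ω_4 = e^(-2πi/4)

Computing each X[k]:
X[0] = -6
X[1] = -4+2i
X[2] = 2
X[3] = -4-2i

X = [-6, -4+2i, 2, -4-2i]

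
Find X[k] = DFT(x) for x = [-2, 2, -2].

X[k] = Σ(n=0 to 2) x[n] · ω_3^(nk)
where ω_3 = e^(-2πi/3)

Computing each X[k]:
X[0] = -2
X[1] = -2.0000-3.4641i
X[2] = -2.0000+3.4641i

X = [-2, -2.0000-3.4641i, -2.0000+3.4641i]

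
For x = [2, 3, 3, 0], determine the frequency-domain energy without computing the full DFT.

Parseval: Σ|x[n]|² = (1/N)Σ|X[k]|², so Σ|X[k]|² = N·Σ|x[n]|² = 4·22.0000

Σ|X[k]|² = N·Σ|x[n]|² = 4·22.0000 = 88.0000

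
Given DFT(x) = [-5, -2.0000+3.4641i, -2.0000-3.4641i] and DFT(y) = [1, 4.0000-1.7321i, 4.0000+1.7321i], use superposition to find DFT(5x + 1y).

By linearity: DFT(5x + 1y) = 5·DFT(x) + 1·DFT(y)
= 5·[-5, -2.0000+3.4641i, -2.0000-3.4641i] + 1·[1, 4.0000-1.7321i, 4.0000+1.7321i]

Computing element-wise:
Z[0] = 5·(-5) + 1·(1) = -24
Z[1] = 5·(-2.0000+3.4641i) + 1·(4.0000-1.7321i) = -6.0000+15.5884i
Z[2] = 5·(-2.0000-3.4641i) + 1·(4.0000+1.7321i) = -6.0000-15.5884i

DFT(5x + 1y) = 5·X + 1·Y = [-24, -6.0000+15.5884i, -6.0000-15.5884i]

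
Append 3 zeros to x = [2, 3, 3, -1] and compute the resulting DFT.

Original 4-point DFT: [7, -1-4i, 3, -1+4i]
Zero-padded 7-point DFT provides frequency interpolation.

DFT_7([x, 0, ...]) = [7, 4.1039-4.8364i, -1.9940-2.4050i, 1.3901+2.0188i, 1.3901-2.0188i, -1.9940+2.4050i, 4.1039+4.8364i]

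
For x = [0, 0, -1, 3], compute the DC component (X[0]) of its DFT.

X[0] = Σ(n=0 to 3) x[n] · ω_4^0 = Σ x[n]
= (0) + (0) + (-1) + (3)

X[0] = 2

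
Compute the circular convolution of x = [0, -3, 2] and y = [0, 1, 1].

(x ⊛ y)[n] = Σ(m=0 to 2) x[m] · y[(n-m) mod 3]

Computing each output sample:
(x ⊛ y)[0] = -1
(x ⊛ y)[1] = 2
(x ⊛ y)[2] = -3

x ⊛ y = [-1, 2, -3]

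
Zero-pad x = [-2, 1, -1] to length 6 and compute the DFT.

Original 3-point DFT: [-2, -2.0000-1.7321i, -2.0000+1.7321i]
Zero-padded 6-point DFT provides frequency interpolation.

DFT_6([x, 0, ...]) = [-2, -1, -2.0000-1.7321i, -4, -2.0000+1.7321i, -1]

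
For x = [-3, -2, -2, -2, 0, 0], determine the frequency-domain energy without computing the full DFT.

Parseval: Σ|x[n]|² = (1/N)Σ|X[k]|², so Σ|X[k]|² = N·Σ|x[n]|² = 6·21.0000

Σ|X[k]|² = N·Σ|x[n]|² = 6·21.0000 = 126.0000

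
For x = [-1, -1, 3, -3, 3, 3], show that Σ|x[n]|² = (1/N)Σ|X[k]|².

Time domain:
Σ|x[n]|² = |-1|² + |-1|² + |3|² + |-3|² + |3|² + |3|² = 38.0000

Frequency domain:
(1/6)Σ|X[k]|² = (1/6)(|4|² + |3.4641i|² + |-8.0000+3.4641i|² + |6|² + |-8.0000-3.4641i|² + |-3.4641i|²) = (1/6)·228.0000 = 38.0000

Both sides agree, confirming Parseval's theorem.

Σ|x[n]|² = (1/N)Σ|X[k]|² = 38.0000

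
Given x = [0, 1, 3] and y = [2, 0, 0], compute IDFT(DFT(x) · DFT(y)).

(x ⊛ y)[n] = Σ(m=0 to 2) x[m] · y[(n-m) mod 3]

Computing each output sample:
(x ⊛ y)[0] = 0
(x ⊛ y)[1] = 2
(x ⊛ y)[2] = 6

x ⊛ y = [0, 2, 6]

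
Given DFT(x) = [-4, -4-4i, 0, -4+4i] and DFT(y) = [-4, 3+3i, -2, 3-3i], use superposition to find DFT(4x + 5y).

By linearity: DFT(4x + 5y) = 4·DFT(x) + 5·DFT(y)
= 4·[-4, -4-4i, 0, -4+4i] + 5·[-4, 3+3i, -2, 3-3i]

Computing element-wise:
Z[0] = 4·(-4) + 5·(-4) = -36
Z[1] = 4·(-4-4i) + 5·(3+3i) = -1-1i
Z[2] = 4·(0) + 5·(-2) = -10
Z[3] = 4·(-4+4i) + 5·(3-3i) = -1+1i

DFT(4x + 5y) = 4·X + 5·Y = [-36, -1-1i, -10, -1+1i]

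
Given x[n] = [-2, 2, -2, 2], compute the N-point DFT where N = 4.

X[k] = Σ(n=0 to 3) x[n] · ω_4^(nk)
where ω_4 = e^(-2πi/4)

Computing each X[k]:
X[0] = 0
X[1] = 0
X[2] = -8
X[3] = 0

X = [0, 0, -8, 0]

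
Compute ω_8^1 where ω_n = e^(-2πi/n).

ω_8^1 = e^(-2πi·1/8)
= cos(-2π·1/8) + i·sin(-2π·1/8)
= cos(-2π/8) + i·sin(-2π/8)

ω_8^1 = cos(-2π/8) + i·sin(-2π/8) = 0.7071-0.7071i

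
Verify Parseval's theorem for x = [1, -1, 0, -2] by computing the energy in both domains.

Time domain:
Σ|x[n]|² = |1|² + |-1|² + |0|² + |-2|² = 6.0000

Frequency domain:
(1/4)Σ|X[k]|² = (1/4)(|-2|² + |1-1i|² + |4|² + |1+1i|²) = (1/4)·24.0000 = 6.0000

Both sides agree, confirming Parseval's theorem.

Σ|x[n]|² = (1/N)Σ|X[k]|² = 6.0000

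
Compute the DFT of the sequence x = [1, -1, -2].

X[k] = Σ(n=0 to 2) x[n] · ω_3^(nk)
where ω_3 = e^(-2πi/3)

Computing each X[k]:
X[0] = -2
X[1] = 2.5000-0.8660i
X[2] = 2.5000+0.8660i

X = [-2, 2.5000-0.8660i, 2.5000+0.8660i]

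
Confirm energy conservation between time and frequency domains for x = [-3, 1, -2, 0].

Time domain:
Σ|x[n]|² = |-3|² + |1|² + |-2|² + |0|² = 14.0000

Frequency domain:
(1/4)Σ|X[k]|² = (1/4)(|-4|² + |-1-1i|² + |-6|² + |-1+1i|²) = (1/4)·56.0000 = 14.0000

Both sides agree, confirming Parseval's theorem.

Σ|x[n]|² = (1/N)Σ|X[k]|² = 14.0000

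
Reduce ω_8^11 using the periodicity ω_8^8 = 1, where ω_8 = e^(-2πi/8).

Since ω_8^8 = 1, powers reduce modulo 8.
11 mod 8 = 3
So ω_8^11 = ω_8^3 = e^(-2πi·3/8)

ω_8^11 = ω_8^3 = -0.7071-0.7071i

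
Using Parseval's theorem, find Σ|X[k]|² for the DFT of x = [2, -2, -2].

Parseval: Σ|x[n]|² = (1/N)Σ|X[k]|², so Σ|X[k]|² = N·Σ|x[n]|² = 3·12.0000

Σ|X[k]|² = N·Σ|x[n]|² = 3·12.0000 = 36.0000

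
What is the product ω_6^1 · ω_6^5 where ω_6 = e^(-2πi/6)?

The primitive 6th roots of unity are ω_6^k for k coprime to 6: k ∈ {1, 5}
Their product equals the constant term of the cyclotomic polynomial Φ_6(x) up to sign.
For n ≥ 3, the product of all primitive nth roots of unity is 1. (For n=1 it is 1; for n=2 it is -1.)

1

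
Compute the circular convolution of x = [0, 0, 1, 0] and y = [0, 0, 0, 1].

(x ⊛ y)[n] = Σ(m=0 to 3) x[m] · y[(n-m) mod 4]

Computing each output sample:
(x ⊛ y)[0] = 0
(x ⊛ y)[1] = 1
(x ⊛ y)[2] = 0
(x ⊛ y)[3] = 0

x ⊛ y = [0, 1, 0, 0]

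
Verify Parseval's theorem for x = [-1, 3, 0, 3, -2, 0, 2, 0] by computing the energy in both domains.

Time domain:
Σ|x[n]|² = |-1|² + |3|² + |0|² + |3|² + |-2|² + |0|² + |2|² + |0|² = 27.0000

Frequency domain:
(1/8)Σ|X[k]|² = (1/8)(|5|² + |1.0000-2.2426i|² + |-5|² + |1.0000-6.2426i|² + |-7|² + |1.0000+6.2426i|² + |-5|² + |1.0000+2.2426i|²) = (1/8)·216.0000 = 27.0000

Both sides agree, confirming Parseval's theorem.

Σ|x[n]|² = (1/N)Σ|X[k]|² = 27.0000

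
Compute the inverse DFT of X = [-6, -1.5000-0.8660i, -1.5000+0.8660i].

x[n] = (1/3) Σ(k=0 to 2) X[k] · e^(2πikn/3)

Computing each x[n]:
x[0] = -3
x[1] = -1
x[2] = -2

x = [-3, -1, -2]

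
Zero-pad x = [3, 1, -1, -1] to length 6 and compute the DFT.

Original 4-point DFT: [2, 4-2i, 2, 4+2i]
Zero-padded 6-point DFT provides frequency interpolation.

DFT_6([x, 0, ...]) = [2, 5, 2.0000-1.7321i, 2, 2.0000+1.7321i, 5]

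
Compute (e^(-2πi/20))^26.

Since ω_20^20 = 1, powers reduce modulo 20.
26 mod 20 = 6
So ω_20^26 = ω_20^6 = e^(-2πi·6/20)

ω_20^26 = ω_20^6 = -0.3090-0.9511i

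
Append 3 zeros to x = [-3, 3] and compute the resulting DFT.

Original 2-point DFT: [0, -6]
Zero-padded 5-point DFT provides frequency interpolation.

DFT_5([x, 0, ...]) = [0, -2.0729-2.8532i, -5.4271-1.7634i, -5.4271+1.7634i, -2.0729+2.8532i]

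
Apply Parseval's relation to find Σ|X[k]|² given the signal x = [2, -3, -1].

Parseval: Σ|x[n]|² = (1/N)Σ|X[k]|², so Σ|X[k]|² = N·Σ|x[n]|² = 3·14.0000

Σ|X[k]|² = N·Σ|x[n]|² = 3·14.0000 = 42.0000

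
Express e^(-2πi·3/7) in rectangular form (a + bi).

ω_7^3 = e^(-2πi·3/7)
= cos(-2π·3/7) + i·sin(-2π·3/7)
= cos(-6π/7) + i·sin(-6π/7)

ω_7^3 = cos(-6π/7) + i·sin(-6π/7) = -0.9010-0.4339i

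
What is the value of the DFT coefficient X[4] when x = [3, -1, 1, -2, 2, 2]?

X[4] = Σ(n=0 to 5) x[n] · ω_6^(4n) where ω_6 = e^(-2πi/6)
= (3)·ω_6^0 + (-1)·ω_6^4 + (1)·ω_6^8 + (-2)·ω_6^12 + (2)·ω_6^16 + (2)·ω_6^20

X[4] = -1.0000-1.7321i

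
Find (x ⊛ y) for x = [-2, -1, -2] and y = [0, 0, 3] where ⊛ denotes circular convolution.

(x ⊛ y)[n] = Σ(m=0 to 2) x[m] · y[(n-m) mod 3]

Computing each output sample:
(x ⊛ y)[0] = -3
(x ⊛ y)[1] = -6
(x ⊛ y)[2] = -6

x ⊛ y = [-3, -6, -6]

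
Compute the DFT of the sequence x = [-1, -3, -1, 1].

X[k] = Σ(n=0 to 3) x[n] · ω_4^(nk)
where ω_4 = e^(-2πi/4)

Computing each X[k]:
X[0] = -4
X[1] = 4i
X[2] = 0
X[3] = -4i

X = [-4, 4i, 0, -4i]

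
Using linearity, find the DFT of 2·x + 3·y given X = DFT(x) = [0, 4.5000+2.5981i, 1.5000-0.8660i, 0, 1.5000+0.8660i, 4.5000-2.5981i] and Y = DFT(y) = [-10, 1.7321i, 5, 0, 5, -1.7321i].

By linearity: DFT(2x + 3y) = 2·DFT(x) + 3·DFT(y)
= 2·[0, 4.5000+2.5981i, 1.5000-0.8660i, 0, 1.5000+0.8660i, 4.5000-2.5981i] + 3·[-10, 1.7321i, 5, 0, 5, -1.7321i]

Computing element-wise:
Z[0] = 2·(0) + 3·(-10) = -30
Z[1] = 2·(4.5000+2.5981i) + 3·(1.7321i) = 9.0000+10.3925i
Z[2] = 2·(1.5000-0.8660i) + 3·(5) = 18.0000-1.7320i
Z[3] = 2·(0) + 3·(0) = 0
Z[4] = 2·(1.5000+0.8660i) + 3·(5) = 18.0000+1.7320i
Z[5] = 2·(4.5000-2.5981i) + 3·(-1.7321i) = 9.0000-10.3925i

DFT(2x + 3y) = 2·X + 3·Y = [-30, 9.0000+10.3925i, 18.0000-1.7320i, 0, 18.0000+1.7320i, 9.0000-10.3925i]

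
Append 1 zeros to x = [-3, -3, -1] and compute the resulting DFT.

Original 3-point DFT: [-7, -1.0000+1.7321i, -1.0000-1.7321i]
Zero-padded 4-point DFT provides frequency interpolation.

DFT_4([x, 0, ...]) = [-7, -2+3i, -1, -2-3i]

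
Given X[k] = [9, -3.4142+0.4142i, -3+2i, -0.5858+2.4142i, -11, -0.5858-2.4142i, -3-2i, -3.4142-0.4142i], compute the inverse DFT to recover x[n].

x[n] = (1/8) Σ(k=0 to 7) X[k] · e^(2πikn/8)

Computing each x[n]:
x[0] = -2
x[1] = 1
x[2] = 1
x[3] = 3
x[4] = 0
x[5] = 3
x[6] = 0
x[7] = 3

x = [-2, 1, 1, 3, 0, 3, 0, 3]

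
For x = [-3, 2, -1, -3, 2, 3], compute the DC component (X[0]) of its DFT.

X[0] = Σ(n=0 to 5) x[n] · ω_6^0 = Σ x[n]
= (-3) + (2) + (-1) + (-3) + (2) + (3)

X[0] = 0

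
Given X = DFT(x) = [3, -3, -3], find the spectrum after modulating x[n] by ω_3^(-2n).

Modulation property: DFT(ω_3^(-2n)·x[n]) = X[(k-2) mod 3], so circularly shift X by 2 positions.

X[k-2] = [-3, -3, 3]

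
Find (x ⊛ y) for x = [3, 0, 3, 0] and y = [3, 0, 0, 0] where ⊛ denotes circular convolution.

(x ⊛ y)[n] = Σ(m=0 to 3) x[m] · y[(n-m) mod 4]

Computing each output sample:
(x ⊛ y)[0] = 9
(x ⊛ y)[1] = 0
(x ⊛ y)[2] = 9
(x ⊛ y)[3] = 0

x ⊛ y = [9, 0, 9, 0]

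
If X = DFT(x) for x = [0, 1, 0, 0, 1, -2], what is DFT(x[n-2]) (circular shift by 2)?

Time shift by 2: X_shifted[k] = ω_6^(2k) · X[k]
Shifted x = [1, -2, 0, 1, 0, 0]

DFT(x[n-2]) = [0, -1.0000+1.7321i, 3.0000+1.7321i, 2, 3.0000-1.7321i, -1.0000-1.7321i]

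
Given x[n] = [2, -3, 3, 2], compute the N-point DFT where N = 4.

X[k] = Σ(n=0 to 3) x[n] · ω_4^(nk)
where ω_4 = e^(-2πi/4)

Computing each X[k]:
X[0] = 4
X[1] = -1+5i
X[2] = 6
X[3] = -1-5i

X = [4, -1+5i, 6, -1-5i]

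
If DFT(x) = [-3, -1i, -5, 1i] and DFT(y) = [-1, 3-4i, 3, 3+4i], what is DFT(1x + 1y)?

By linearity: DFT(1x + 1y) = 1·DFT(x) + 1·DFT(y)
= 1·[-3, -1i, -5, 1i] + 1·[-1, 3-4i, 3, 3+4i]

Computing element-wise:
Z[0] = 1·(-3) + 1·(-1) = -4
Z[1] = 1·(-1i) + 1·(3-4i) = 3-5i
Z[2] = 1·(-5) + 1·(3) = -2
Z[3] = 1·(1i) + 1·(3+4i) = 3+5i

DFT(1x + 1y) = 1·X + 1·Y = [-4, 3-5i, -2, 3+5i]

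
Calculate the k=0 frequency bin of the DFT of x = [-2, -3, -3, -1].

X[0] = Σ(n=0 to 3) x[n] · ω_4^0 = Σ x[n]
= (-2) + (-3) + (-3) + (-1)

X[0] = -9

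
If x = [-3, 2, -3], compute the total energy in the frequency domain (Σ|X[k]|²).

Parseval: Σ|x[n]|² = (1/N)Σ|X[k]|², so Σ|X[k]|² = N·Σ|x[n]|² = 3·22.0000

Σ|X[k]|² = N·Σ|x[n]|² = 3·22.0000 = 66.0000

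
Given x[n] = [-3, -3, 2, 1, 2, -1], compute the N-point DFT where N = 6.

X[k] = Σ(n=0 to 5) x[n] · ω_6^(nk)
where ω_6 = e^(-2πi/6)

Computing each X[k]:
X[0] = -2
X[1] = -8.0000+1.7321i
X[2] = -2.0000+1.7321i
X[3] = 4
X[4] = -2.0000-1.7321i
X[5] = -8.0000-1.7321i

X = [-2, -8.0000+1.7321i, -2.0000+1.7321i, 4, -2.0000-1.7321i, -8.0000-1.7321i]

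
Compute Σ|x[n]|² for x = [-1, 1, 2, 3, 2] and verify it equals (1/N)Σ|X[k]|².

Time domain:
Σ|x[n]|² = |-1|² + |1|² + |2|² + |3|² + |2|² = 19.0000

Frequency domain:
(1/5)Σ|X[k]|² = (1/5)(|7|² + |-4.1180+1.5388i|² + |-1.8820-0.3633i|² + |-1.8820+0.3633i|² + |-4.1180-1.5388i|²) = (1/5)·95.0000 = 19.0000

Both sides agree, confirming Parseval's theorem.

Σ|x[n]|² = (1/N)Σ|X[k]|² = 19.0000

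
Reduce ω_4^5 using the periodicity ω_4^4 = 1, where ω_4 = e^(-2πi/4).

Since ω_4^4 = 1, powers reduce modulo 4.
5 mod 4 = 1
So ω_4^5 = ω_4^1 = e^(-2πi·1/4)

ω_4^5 = ω_4^1 = -1i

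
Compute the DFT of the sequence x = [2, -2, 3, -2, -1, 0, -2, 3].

X[k] = Σ(n=0 to 7) x[n] · ω_8^(nk)
where ω_8 = e^(-2πi/8)

Computing each X[k]:
X[0] = 1
X[1] = 5.1213-0.0503i
X[2] = 3i
X[3] = 0.8787+9.9497i
X[4] = 3
X[5] = 0.8787-9.9497i
X[6] = -3i
X[7] = 5.1213+0.0503i

X = [1, 5.1213-0.0503i, 3i, 0.8787+9.9497i, 3, 0.8787-9.9497i, -3i, 5.1213+0.0503i]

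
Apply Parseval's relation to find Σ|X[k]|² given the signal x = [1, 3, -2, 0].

Parseval: Σ|x[n]|² = (1/N)Σ|X[k]|², so Σ|X[k]|² = N·Σ|x[n]|² = 4·14.0000

Σ|X[k]|² = N·Σ|x[n]|² = 4·14.0000 = 56.0000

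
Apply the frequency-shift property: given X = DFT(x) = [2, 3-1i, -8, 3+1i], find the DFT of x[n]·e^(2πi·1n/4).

Modulation property: DFT(ω_4^(-1n)·x[n]) = X[(k-1) mod 4], so circularly shift X by 1 positions.

X[k-1] = [3+1i, 2, 3-1i, -8]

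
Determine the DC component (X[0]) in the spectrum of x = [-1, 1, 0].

X[0] = Σ(n=0 to 2) x[n] · ω_3^0 = Σ x[n]
= (-1) + (1) + (0)

X[0] = 0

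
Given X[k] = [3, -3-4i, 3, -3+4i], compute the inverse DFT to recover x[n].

x[n] = (1/4) Σ(k=0 to 3) X[k] · e^(2πikn/4)

Computing each x[n]:
x[0] = 0
x[1] = 2
x[2] = 3
x[3] = -2

x = [0, 2, 3, -2]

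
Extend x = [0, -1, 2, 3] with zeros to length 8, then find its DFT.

Original 4-point DFT: [4, -2+4i, 0, -2-4i]
Zero-padded 8-point DFT provides frequency interpolation.

DFT_8([x, 0, ...]) = [4, -2.8284-3.4142i, -2+4i, 2.8284+0.5858i, 0, 2.8284-0.5858i, -2-4i, -2.8284+3.4142i]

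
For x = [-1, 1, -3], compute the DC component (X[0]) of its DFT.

X[0] = Σ(n=0 to 2) x[n] · ω_3^0 = Σ x[n]
= (-1) + (1) + (-3)

X[0] = -3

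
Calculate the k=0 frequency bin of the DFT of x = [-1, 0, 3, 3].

X[0] = Σ(n=0 to 3) x[n] · ω_4^0 = Σ x[n]
= (-1) + (0) + (3) + (3)

X[0] = 5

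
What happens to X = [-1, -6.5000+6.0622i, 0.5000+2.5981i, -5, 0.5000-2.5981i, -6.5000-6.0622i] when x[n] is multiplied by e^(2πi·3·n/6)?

Modulation property: DFT(ω_6^(-3n)·x[n]) = X[(k-3) mod 6], so circularly shift X by 3 positions.

X[k-3] = [-5, 0.5000-2.5981i, -6.5000-6.0622i, -1, -6.5000+6.0622i, 0.5000+2.5981i]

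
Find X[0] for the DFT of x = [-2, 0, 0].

X[0] = Σ(n=0 to 2) x[n] · ω_3^0 = Σ x[n]
= (-2) + (0) + (0)

X[0] = -2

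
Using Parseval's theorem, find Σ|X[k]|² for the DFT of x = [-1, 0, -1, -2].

Parseval: Σ|x[n]|² = (1/N)Σ|X[k]|², so Σ|X[k]|² = N·Σ|x[n]|² = 4·6.0000

Σ|X[k]|² = N·Σ|x[n]|² = 4·6.0000 = 24.0000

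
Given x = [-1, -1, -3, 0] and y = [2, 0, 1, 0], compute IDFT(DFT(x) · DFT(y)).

(x ⊛ y)[n] = Σ(m=0 to 3) x[m] · y[(n-m) mod 4]

Computing each output sample:
(x ⊛ y)[0] = -5
(x ⊛ y)[1] = -2
(x ⊛ y)[2] = -7
(x ⊛ y)[3] = -1

x ⊛ y = [-5, -2, -7, -1]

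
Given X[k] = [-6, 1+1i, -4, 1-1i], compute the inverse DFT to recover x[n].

x[n] = (1/4) Σ(k=0 to 3) X[k] · e^(2πikn/4)

Computing each x[n]:
x[0] = -2
x[1] = -1
x[2] = -3
x[3] = 0

x = [-2, -1, -3, 0]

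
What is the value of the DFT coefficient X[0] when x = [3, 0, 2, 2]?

X[0] = Σ(n=0 to 3) x[n] · ω_4^0 = Σ x[n]
= (3) + (0) + (2) + (2)

X[0] = 7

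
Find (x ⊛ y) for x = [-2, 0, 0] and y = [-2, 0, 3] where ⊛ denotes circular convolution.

(x ⊛ y)[n] = Σ(m=0 to 2) x[m] · y[(n-m) mod 3]

Computing each output sample:
(x ⊛ y)[0] = 4
(x ⊛ y)[1] = 0
(x ⊛ y)[2] = -6

x ⊛ y = [4, 0, -6]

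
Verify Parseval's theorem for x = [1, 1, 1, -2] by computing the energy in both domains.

Time domain:
Σ|x[n]|² = |1|² + |1|² + |1|² + |-2|² = 7.0000

Frequency domain:
(1/4)Σ|X[k]|² = (1/4)(|1|² + |-3i|² + |3|² + |3i|²) = (1/4)·28.0000 = 7.0000

Both sides agree, confirming Parseval's theorem.

Σ|x[n]|² = (1/N)Σ|X[k]|² = 7.0000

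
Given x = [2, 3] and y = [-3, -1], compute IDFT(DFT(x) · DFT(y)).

(x ⊛ y)[n] = Σ(m=0 to 1) x[m] · y[(n-m) mod 2]

Computing each output sample:
(x ⊛ y)[0] = -9
(x ⊛ y)[1] = -11

x ⊛ y = [-9, -11]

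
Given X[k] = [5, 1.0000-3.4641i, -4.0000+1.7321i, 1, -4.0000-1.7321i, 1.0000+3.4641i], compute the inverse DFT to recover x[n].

x[n] = (1/6) Σ(k=0 to 5) X[k] · e^(2πikn/6)

Computing each x[n]:
x[0] = 0
x[1] = 2
x[2] = 3
x[3] = -1
x[4] = 0
x[5] = 1

x = [0, 2, 3, -1, 0, 1]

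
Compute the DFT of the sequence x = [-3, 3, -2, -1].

X[k] = Σ(n=0 to 3) x[n] · ω_4^(nk)
where ω_4 = e^(-2πi/4)

Computing each X[k]:
X[0] = -3
X[1] = -1-4i
X[2] = -7
X[3] = -1+4i

X = [-3, -1-4i, -7, -1+4i]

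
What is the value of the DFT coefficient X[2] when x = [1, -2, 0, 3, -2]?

X[2] = Σ(n=0 to 4) x[n] · ω_5^(2n) where ω_5 = e^(-2πi/5)
= (1)·ω_5^0 + (-2)·ω_5^2 + (0)·ω_5^4 + (3)·ω_5^6 + (-2)·ω_5^8

X[2] = 5.1631-2.8532i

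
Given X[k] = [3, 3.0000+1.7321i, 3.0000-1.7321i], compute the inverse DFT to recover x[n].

x[n] = (1/3) Σ(k=0 to 2) X[k] · e^(2πikn/3)

Computing each x[n]:
x[0] = 3
x[1] = -1
x[2] = 1

x = [3, -1, 1]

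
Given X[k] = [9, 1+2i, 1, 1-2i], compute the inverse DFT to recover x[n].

x[n] = (1/4) Σ(k=0 to 3) X[k] · e^(2πikn/4)

Computing each x[n]:
x[0] = 3
x[1] = 1
x[2] = 2
x[3] = 3

x = [3, 1, 2, 3]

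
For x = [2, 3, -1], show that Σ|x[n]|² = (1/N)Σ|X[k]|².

Time domain:
Σ|x[n]|² = |2|² + |3|² + |-1|² = 14.0000

Frequency domain:
(1/3)Σ|X[k]|² = (1/3)(|4|² + |1.0000-3.4641i|² + |1.0000+3.4641i|²) = (1/3)·42.0000 = 14.0000

Both sides agree, confirming Parseval's theorem.

Σ|x[n]|² = (1/N)Σ|X[k]|² = 14.0000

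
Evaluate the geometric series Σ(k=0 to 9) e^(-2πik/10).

Sum of all nth roots of unity equals 0 for n > 1 (geometric series with r ≠ 1).

0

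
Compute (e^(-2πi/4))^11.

Since ω_4^4 = 1, powers reduce modulo 4.
11 mod 4 = 3
So ω_4^11 = ω_4^3 = e^(-2πi·3/4)

ω_4^11 = ω_4^3 = 1i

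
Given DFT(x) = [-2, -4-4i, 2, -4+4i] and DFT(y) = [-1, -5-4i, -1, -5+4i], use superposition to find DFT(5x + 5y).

By linearity: DFT(5x + 5y) = 5·DFT(x) + 5·DFT(y)
= 5·[-2, -4-4i, 2, -4+4i] + 5·[-1, -5-4i, -1, -5+4i]

Computing element-wise:
Z[0] = 5·(-2) + 5·(-1) = -15
Z[1] = 5·(-4-4i) + 5·(-5-4i) = -45-40i
Z[2] = 5·(2) + 5·(-1) = 5
Z[3] = 5·(-4+4i) + 5·(-5+4i) = -45+40i

DFT(5x + 5y) = 5·X + 5·Y = [-15, -45-40i, 5, -45+40i]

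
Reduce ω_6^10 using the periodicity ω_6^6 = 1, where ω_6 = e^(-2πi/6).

Since ω_6^6 = 1, powers reduce modulo 6.
10 mod 6 = 4
So ω_6^10 = ω_6^4 = e^(-2πi·4/6)

ω_6^10 = ω_6^4 = -0.5000+0.8660i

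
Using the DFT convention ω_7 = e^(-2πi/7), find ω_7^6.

ω_7^6 = e^(-2πi·6/7)
= cos(-2π·6/7) + i·sin(-2π·6/7)
= cos(-12π/7) + i·sin(-12π/7)

ω_7^6 = cos(-12π/7) + i·sin(-12π/7) = 0.6235+0.7818i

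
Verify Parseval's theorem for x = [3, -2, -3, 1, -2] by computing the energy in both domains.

Time domain:
Σ|x[n]|² = |3|² + |-2|² + |-3|² + |1|² + |-2|² = 27.0000

Frequency domain:
(1/5)Σ|X[k]|² = (1/5)(|-3|² + |3.3820+2.3511i|² + |5.6180-3.8042i|² + |5.6180+3.8042i|² + |3.3820-2.3511i|²) = (1/5)·135.0000 = 27.0000

Both sides agree, confirming Parseval's theorem.

Σ|x[n]|² = (1/N)Σ|X[k]|² = 27.0000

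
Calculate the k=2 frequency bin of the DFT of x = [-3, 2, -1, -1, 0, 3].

X[2] = Σ(n=0 to 5) x[n] · ω_6^(2n) where ω_6 = e^(-2πi/6)
= (-3)·ω_6^0 + (2)·ω_6^2 + (-1)·ω_6^4 + (-1)·ω_6^6 + (0)·ω_6^8 + (3)·ω_6^10

X[2] = -6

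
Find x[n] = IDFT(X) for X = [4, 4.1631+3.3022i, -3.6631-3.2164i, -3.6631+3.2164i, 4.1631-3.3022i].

x[n] = (1/5) Σ(k=0 to 4) X[k] · e^(2πikn/5)

Computing each x[n]:
x[0] = 1
x[1] = 2
x[2] = -3
x[3] = 1
x[4] = 3

x = [1, 2, -3, 1, 3]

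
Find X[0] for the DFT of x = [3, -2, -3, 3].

X[0] = Σ(n=0 to 3) x[n] · ω_4^0 = Σ x[n]
= (3) + (-2) + (-3) + (3)

X[0] = 1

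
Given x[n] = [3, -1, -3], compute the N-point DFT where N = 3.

X[k] = Σ(n=0 to 2) x[n] · ω_3^(nk)
where ω_3 = e^(-2πi/3)

Computing each X[k]:
X[0] = -1
X[1] = 5.0000-1.7321i
X[2] = 5.0000+1.7321i

X = [-1, 5.0000-1.7321i, 5.0000+1.7321i]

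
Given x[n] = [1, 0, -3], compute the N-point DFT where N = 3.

X[k] = Σ(n=0 to 2) x[n] · ω_3^(nk)
where ω_3 = e^(-2πi/3)

Computing each X[k]:
X[0] = -2
X[1] = 2.5000-2.5981i
X[2] = 2.5000+2.5981i

X = [-2, 2.5000-2.5981i, 2.5000+2.5981i]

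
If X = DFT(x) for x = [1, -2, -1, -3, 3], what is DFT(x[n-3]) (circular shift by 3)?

Time shift by 3: X_shifted[k] = ω_5^(3k) · X[k]
Shifted x = [-1, -3, 3, 1, -2]

DFT(x[n-3]) = [-2, -5.7812-0.2245i, 4.2812+2.4899i, 4.2812-2.4899i, -5.7812+0.2245i]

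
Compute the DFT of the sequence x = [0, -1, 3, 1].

X[k] = Σ(n=0 to 3) x[n] · ω_4^(nk)
where ω_4 = e^(-2πi/4)

Computing each X[k]:
X[0] = 3
X[1] = -3+2i
X[2] = 3
X[3] = -3-2i

X = [3, -3+2i, 3, -3-2i]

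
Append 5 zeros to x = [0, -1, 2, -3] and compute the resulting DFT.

Original 4-point DFT: [-2, -2-2i, 6, -2+2i]
Zero-padded 9-point DFT provides frequency interpolation.

DFT_9([x, 0, ...]) = [-2, 1.0813+1.2712i, -0.5530-2.2973i, -3.5000+2.5981i, 3.9718+4.2257i, 3.9718-4.2257i, -3.5000-2.5981i, -0.5530+2.2973i, 1.0813-1.2712i]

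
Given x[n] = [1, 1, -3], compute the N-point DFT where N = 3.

X[k] = Σ(n=0 to 2) x[n] · ω_3^(nk)
where ω_3 = e^(-2πi/3)

Computing each X[k]:
X[0] = -1
X[1] = 2.0000-3.4641i
X[2] = 2.0000+3.4641i

X = [-1, 2.0000-3.4641i, 2.0000+3.4641i]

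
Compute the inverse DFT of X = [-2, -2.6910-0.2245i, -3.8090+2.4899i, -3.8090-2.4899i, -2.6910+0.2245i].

x[n] = (1/5) Σ(k=0 to 4) X[k] · e^(2πikn/5)

Computing each x[n]:
x[0] = -3
x[1] = 0
x[2] = 1
x[3] = -1
x[4] = 1

x = [-3, 0, 1, -1, 1]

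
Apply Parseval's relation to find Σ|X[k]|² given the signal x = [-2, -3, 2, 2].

Parseval: Σ|x[n]|² = (1/N)Σ|X[k]|², so Σ|X[k]|² = N·Σ|x[n]|² = 4·21.0000

Σ|X[k]|² = N·Σ|x[n]|² = 4·21.0000 = 84.0000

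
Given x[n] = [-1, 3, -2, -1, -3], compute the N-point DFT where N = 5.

X[k] = Σ(n=0 to 4) x[n] · ω_5^(nk)
where ω_5 = e^(-2πi/5)

Computing each X[k]:
X[0] = -4
X[1] = 1.4271-5.1186i
X[2] = -1.9271-4.4778i
X[3] = -1.9271+4.4778i
X[4] = 1.4271+5.1186i

X = [-4, 1.4271-5.1186i, -1.9271-4.4778i, -1.9271+4.4778i, 1.4271+5.1186i]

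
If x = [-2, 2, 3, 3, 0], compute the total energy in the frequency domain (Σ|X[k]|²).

Parseval: Σ|x[n]|² = (1/N)Σ|X[k]|², so Σ|X[k]|² = N·Σ|x[n]|² = 5·26.0000

Σ|X[k]|² = N·Σ|x[n]|² = 5·26.0000 = 130.0000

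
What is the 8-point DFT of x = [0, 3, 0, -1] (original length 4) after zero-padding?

Original 4-point DFT: [2, -4i, -2, 4i]
Zero-padded 8-point DFT provides frequency interpolation.

DFT_8([x, 0, ...]) = [2, 2.8284-1.4142i, -4i, -2.8284-1.4142i, -2, -2.8284+1.4142i, 4i, 2.8284+1.4142i]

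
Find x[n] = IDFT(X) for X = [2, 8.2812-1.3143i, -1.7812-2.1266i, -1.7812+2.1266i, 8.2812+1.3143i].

x[n] = (1/5) Σ(k=0 to 4) X[k] · e^(2πikn/5)

Computing each x[n]:
x[0] = 3
x[1] = 3
x[2] = -3
x[3] = -2
x[4] = 1

x = [3, 3, -3, -2, 1]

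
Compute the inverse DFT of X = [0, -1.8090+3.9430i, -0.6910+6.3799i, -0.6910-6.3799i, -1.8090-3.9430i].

x[n] = (1/5) Σ(k=0 to 4) X[k] · e^(2πikn/5)

Computing each x[n]:
x[0] = -1
x[1] = -3
x[2] = 2
x[3] = -1
x[4] = 3

x = [-1, -3, 2, -1, 3]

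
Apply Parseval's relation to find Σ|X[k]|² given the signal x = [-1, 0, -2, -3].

Parseval: Σ|x[n]|² = (1/N)Σ|X[k]|², so Σ|X[k]|² = N·Σ|x[n]|² = 4·14.0000

Σ|X[k]|² = N·Σ|x[n]|² = 4·14.0000 = 56.0000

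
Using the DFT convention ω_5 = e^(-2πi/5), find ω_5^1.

ω_5^1 = e^(-2πi·1/5)
= cos(-2π·1/5) + i·sin(-2π·1/5)
= cos(-2π/5) + i·sin(-2π/5)

ω_5^1 = cos(-2π/5) + i·sin(-2π/5) = 0.3090-0.9511i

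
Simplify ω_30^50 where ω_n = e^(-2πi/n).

Since ω_30^30 = 1, powers reduce modulo 30.
50 mod 30 = 20
So ω_30^50 = ω_30^20 = e^(-2πi·20/30)

ω_30^50 = ω_30^20 = -0.5000+0.8660i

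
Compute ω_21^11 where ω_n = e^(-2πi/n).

ω_21^11 = e^(-2πi·11/21)
= cos(-2π·11/21) + i·sin(-2π·11/21)
= cos(-22π/21) + i·sin(-22π/21)

ω_21^11 = cos(-22π/21) + i·sin(-22π/21) = -0.9888+0.1490i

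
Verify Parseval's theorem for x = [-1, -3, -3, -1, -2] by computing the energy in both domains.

Time domain:
Σ|x[n]|² = |-1|² + |-3|² + |-3|² + |-1|² + |-2|² = 24.0000

Frequency domain:
(1/5)Σ|X[k]|² = (1/5)(|-10|² + |0.6910+2.1266i|² + |1.8090-1.3143i|² + |1.8090+1.3143i|² + |0.6910-2.1266i|²) = (1/5)·120.0000 = 24.0000

Both sides agree, confirming Parseval's theorem.

Σ|x[n]|² = (1/N)Σ|X[k]|² = 24.0000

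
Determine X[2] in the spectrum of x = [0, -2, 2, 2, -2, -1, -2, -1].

X[2] = Σ(n=0 to 7) x[n] · ω_8^(2n) where ω_8 = e^(-2πi/8)
= (0)·ω_8^0 + (-2)·ω_8^2 + (2)·ω_8^4 + (2)·ω_8^6 + (-2)·ω_8^8 + (-1)·ω_8^10 + (-2)·ω_8^12 + (-1)·ω_8^14

X[2] = -2+4i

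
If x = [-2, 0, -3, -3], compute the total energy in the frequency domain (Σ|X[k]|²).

Parseval: Σ|x[n]|² = (1/N)Σ|X[k]|², so Σ|X[k]|² = N·Σ|x[n]|² = 4·22.0000

Σ|X[k]|² = N·Σ|x[n]|² = 4·22.0000 = 88.0000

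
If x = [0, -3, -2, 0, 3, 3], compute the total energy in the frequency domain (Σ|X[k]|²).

Parseval: Σ|x[n]|² = (1/N)Σ|X[k]|², so Σ|X[k]|² = N·Σ|x[n]|² = 6·31.0000

Σ|X[k]|² = N·Σ|x[n]|² = 6·31.0000 = 186.0000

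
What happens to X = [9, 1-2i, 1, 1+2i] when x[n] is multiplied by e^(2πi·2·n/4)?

Modulation property: DFT(ω_4^(-2n)·x[n]) = X[(k-2) mod 4], so circularly shift X by 2 positions.

X[k-2] = [1, 1+2i, 9, 1-2i]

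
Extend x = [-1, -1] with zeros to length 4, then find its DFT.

Original 2-point DFT: [-2, 0]
Zero-padded 4-point DFT provides frequency interpolation.

DFT_4([x, 0, ...]) = [-2, -1+1i, 0, -1-1i]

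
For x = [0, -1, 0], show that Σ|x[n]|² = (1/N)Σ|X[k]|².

Time domain:
Σ|x[n]|² = |0|² + |-1|² + |0|² = 1.0000

Frequency domain:
(1/3)Σ|X[k]|² = (1/3)(|-1|² + |0.5000+0.8660i|² + |0.5000-0.8660i|²) = (1/3)·3.0000 = 1.0000

Both sides agree, confirming Parseval's theorem.

Σ|x[n]|² = (1/N)Σ|X[k]|² = 1.0000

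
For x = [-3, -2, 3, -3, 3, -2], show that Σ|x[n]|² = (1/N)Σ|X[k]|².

Time domain:
Σ|x[n]|² = |-3|² + |-2|² + |3|² + |-3|² + |3|² + |-2|² = 44.0000

Frequency domain:
(1/6)Σ|X[k]|² = (1/6)(|-4|² + |-5|² + |-7|² + |10|² + |-7|² + |-5|²) = (1/6)·264.0000 = 44.0000

Both sides agree, confirming Parseval's theorem.

Σ|x[n]|² = (1/N)Σ|X[k]|² = 44.0000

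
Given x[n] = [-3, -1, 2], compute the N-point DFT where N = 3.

X[k] = Σ(n=0 to 2) x[n] · ω_3^(nk)
where ω_3 = e^(-2πi/3)

Computing each X[k]:
X[0] = -2
X[1] = -3.5000+2.5981i
X[2] = -3.5000-2.5981i

X = [-2, -3.5000+2.5981i, -3.5000-2.5981i]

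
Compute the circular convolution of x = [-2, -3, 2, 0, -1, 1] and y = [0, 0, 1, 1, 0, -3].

(x ⊛ y)[n] = Σ(m=0 to 5) x[m] · y[(n-m) mod 6]

Computing each output sample:
(x ⊛ y)[0] = 8
(x ⊛ y)[1] = -6
(x ⊛ y)[2] = -1
(x ⊛ y)[3] = -2
(x ⊛ y)[4] = -4
(x ⊛ y)[5] = 8

x ⊛ y = [8, -6, -1, -2, -4, 8]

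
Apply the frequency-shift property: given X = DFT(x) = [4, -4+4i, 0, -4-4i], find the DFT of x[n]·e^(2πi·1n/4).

Modulation property: DFT(ω_4^(-1n)·x[n]) = X[(k-1) mod 4], so circularly shift X by 1 positions.

X[k-1] = [-4-4i, 4, -4+4i, 0]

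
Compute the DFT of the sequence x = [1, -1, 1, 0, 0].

X[k] = Σ(n=0 to 4) x[n] · ω_5^(nk)
where ω_5 = e^(-2πi/5)

Computing each X[k]:
X[0] = 1
X[1] = -0.1180+0.3633i
X[2] = 2.1180+1.5388i
X[3] = 2.1180-1.5388i
X[4] = -0.1180-0.3633i

X = [1, -0.1180+0.3633i, 2.1180+1.5388i, 2.1180-1.5388i, -0.1180-0.3633i]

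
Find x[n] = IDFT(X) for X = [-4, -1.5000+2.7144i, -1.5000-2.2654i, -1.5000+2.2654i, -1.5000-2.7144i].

x[n] = (1/5) Σ(k=0 to 4) X[k] · e^(2πikn/5)

Computing each x[n]:
x[0] = -2
x[1] = -1
x[2] = -2
x[3] = 1
x[4] = 0

x = [-2, -1, -2, 1, 0]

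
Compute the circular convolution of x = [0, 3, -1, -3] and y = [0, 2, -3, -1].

(x ⊛ y)[n] = Σ(m=0 to 3) x[m] · y[(n-m) mod 4]

Computing each output sample:
(x ⊛ y)[0] = -6
(x ⊛ y)[1] = 10
(x ⊛ y)[2] = 9
(x ⊛ y)[3] = -11

x ⊛ y = [-6, 10, 9, -11]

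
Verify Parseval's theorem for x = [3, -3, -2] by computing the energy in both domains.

Time domain:
Σ|x[n]|² = |3|² + |-3|² + |-2|² = 22.0000

Frequency domain:
(1/3)Σ|X[k]|² = (1/3)(|-2|² + |5.5000+0.8660i|² + |5.5000-0.8660i|²) = (1/3)·66.0000 = 22.0000

Both sides agree, confirming Parseval's theorem.

Σ|x[n]|² = (1/N)Σ|X[k]|² = 22.0000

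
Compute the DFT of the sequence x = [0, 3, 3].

X[k] = Σ(n=0 to 2) x[n] · ω_3^(nk)
where ω_3 = e^(-2πi/3)

Computing each X[k]:
X[0] = 6
X[1] = -3
X[2] = -3

X = [6, -3, -3]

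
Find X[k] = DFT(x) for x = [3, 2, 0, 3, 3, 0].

X[k] = Σ(n=0 to 5) x[n] · ω_6^(nk)
where ω_6 = e^(-2πi/6)

Computing each X[k]:
X[0] = 11
X[1] = -0.5000+0.8660i
X[2] = 3.5000-4.3301i
X[3] = 1
X[4] = 3.5000+4.3301i
X[5] = -0.5000-0.8660i

X = [11, -0.5000+0.8660i, 3.5000-4.3301i, 1, 3.5000+4.3301i, -0.5000-0.8660i]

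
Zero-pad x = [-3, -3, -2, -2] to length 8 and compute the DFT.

Original 4-point DFT: [-10, -1+1i, 0, -1-1i]
Zero-padded 8-point DFT provides frequency interpolation.

DFT_8([x, 0, ...]) = [-10, -3.7071+5.5355i, -1+1i, -2.2929+1.5355i, 0, -2.2929-1.5355i, -1-1i, -3.7071-5.5355i]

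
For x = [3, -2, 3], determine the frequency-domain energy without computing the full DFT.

Parseval: Σ|x[n]|² = (1/N)Σ|X[k]|², so Σ|X[k]|² = N·Σ|x[n]|² = 3·22.0000

Σ|X[k]|² = N·Σ|x[n]|² = 3·22.0000 = 66.0000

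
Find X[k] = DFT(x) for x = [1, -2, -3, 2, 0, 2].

X[k] = Σ(n=0 to 5) x[n] · ω_6^(nk)
where ω_6 = e^(-2πi/6)

Computing each X[k]:
X[0] = 0
X[1] = 0.5000+6.0622i
X[2] = 4.5000+0.8660i
X[3] = -4
X[4] = 4.5000-0.8660i
X[5] = 0.5000-6.0622i

X = [0, 0.5000+6.0622i, 4.5000+0.8660i, -4, 4.5000-0.8660i, 0.5000-6.0622i]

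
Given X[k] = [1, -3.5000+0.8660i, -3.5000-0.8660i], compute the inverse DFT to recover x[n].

x[n] = (1/3) Σ(k=0 to 2) X[k] · e^(2πikn/3)

Computing each x[n]:
x[0] = -2
x[1] = 1
x[2] = 2

x = [-2, 1, 2]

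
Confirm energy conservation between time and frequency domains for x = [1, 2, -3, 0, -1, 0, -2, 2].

Time domain:
Σ|x[n]|² = |1|² + |2|² + |-3|² + |0|² + |-1|² + |0|² + |-2|² + |2|² = 23.0000

Frequency domain:
(1/8)Σ|X[k]|² = (1/8)(|-1|² + |4.8284+1.0000i|² + |5|² + |-0.8284-1.0000i|² + |-9|² + |-0.8284+1.0000i|² + |5|² + |4.8284-1.0000i|²) = (1/8)·184.0000 = 23.0000

Both sides agree, confirming Parseval's theorem.

Σ|x[n]|² = (1/N)Σ|X[k]|² = 23.0000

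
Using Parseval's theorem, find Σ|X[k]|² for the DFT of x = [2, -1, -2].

Parseval: Σ|x[n]|² = (1/N)Σ|X[k]|², so Σ|X[k]|² = N·Σ|x[n]|² = 3·9.0000

Σ|X[k]|² = N·Σ|x[n]|² = 3·9.0000 = 27.0000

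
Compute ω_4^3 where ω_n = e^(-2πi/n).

ω_4^3 = e^(-2πi·3/4)
= cos(-2π·3/4) + i·sin(-2π·3/4)
= cos(-6π/4) + i·sin(-6π/4)

ω_4^3 = cos(-6π/4) + i·sin(-6π/4) = 1i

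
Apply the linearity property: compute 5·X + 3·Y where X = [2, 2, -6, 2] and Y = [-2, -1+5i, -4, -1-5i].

By linearity: DFT(5x + 3y) = 5·DFT(x) + 3·DFT(y)
= 5·[2, 2, -6, 2] + 3·[-2, -1+5i, -4, -1-5i]

Computing element-wise:
Z[0] = 5·(2) + 3·(-2) = 4
Z[1] = 5·(2) + 3·(-1+5i) = 7+15i
Z[2] = 5·(-6) + 3·(-4) = -42
Z[3] = 5·(2) + 3·(-1-5i) = 7-15i

DFT(5x + 3y) = 5·X + 3·Y = [4, 7+15i, -42, 7-15i]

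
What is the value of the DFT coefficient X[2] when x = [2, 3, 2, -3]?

X[2] = Σ(n=0 to 3) x[n] · ω_4^(2n) where ω_4 = e^(-2πi/4)
= (2)·ω_4^0 + (3)·ω_4^2 + (2)·ω_4^4 + (-3)·ω_4^6

X[2] = 4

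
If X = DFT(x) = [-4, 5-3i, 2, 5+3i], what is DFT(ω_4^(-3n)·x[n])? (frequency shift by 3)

Modulation property: DFT(ω_4^(-3n)·x[n]) = X[(k-3) mod 4], so circularly shift X by 3 positions.

X[k-3] = [5-3i, 2, 5+3i, -4]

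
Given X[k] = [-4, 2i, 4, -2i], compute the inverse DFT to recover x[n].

x[n] = (1/4) Σ(k=0 to 3) X[k] · e^(2πikn/4)

Computing each x[n]:
x[0] = 0
x[1] = -3
x[2] = 0
x[3] = -1

x = [0, -3, 0, -1]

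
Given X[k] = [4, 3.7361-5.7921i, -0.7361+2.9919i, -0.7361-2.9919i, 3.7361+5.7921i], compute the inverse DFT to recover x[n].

x[n] = (1/5) Σ(k=0 to 4) X[k] · e^(2πikn/5)

Computing each x[n]:
x[0] = 2
x[1] = 3
x[2] = 2
x[3] = -3
x[4] = 0

x = [2, 3, 2, -3, 0]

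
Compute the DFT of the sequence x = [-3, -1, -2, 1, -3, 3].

X[k] = Σ(n=0 to 5) x[n] · ω_6^(nk)
where ω_6 = e^(-2πi/6)

Computing each X[k]:
X[0] = -5
X[1] = -0.5000+2.5981i
X[2] = -0.5000+4.3301i
X[3] = -11
X[4] = -0.5000-4.3301i
X[5] = -0.5000-2.5981i

X = [-5, -0.5000+2.5981i, -0.5000+4.3301i, -11, -0.5000-4.3301i, -0.5000-2.5981i]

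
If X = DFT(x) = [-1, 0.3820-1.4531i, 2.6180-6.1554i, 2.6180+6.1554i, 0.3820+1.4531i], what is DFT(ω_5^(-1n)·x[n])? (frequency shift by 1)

Modulation property: DFT(ω_5^(-1n)·x[n]) = X[(k-1) mod 5], so circularly shift X by 1 positions.

X[k-1] = [0.3820+1.4531i, -1, 0.3820-1.4531i, 2.6180-6.1554i, 2.6180+6.1554i]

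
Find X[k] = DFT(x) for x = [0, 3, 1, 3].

X[k] = Σ(n=0 to 3) x[n] · ω_4^(nk)
where ω_4 = e^(-2πi/4)

Computing each X[k]:
X[0] = 7
X[1] = -1
X[2] = -5
X[3] = -1

X = [7, -1, -5, -1]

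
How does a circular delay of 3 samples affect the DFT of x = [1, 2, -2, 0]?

Time shift by 3: X_shifted[k] = ω_4^(3k) · X[k]
Shifted x = [2, -2, 0, 1]

DFT(x[n-3]) = [1, 2+3i, 3, 2-3i]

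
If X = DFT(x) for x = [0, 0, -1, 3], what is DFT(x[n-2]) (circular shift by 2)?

Time shift by 2: X_shifted[k] = ω_4^(2k) · X[k]
Shifted x = [-1, 3, 0, 0]

DFT(x[n-2]) = [2, -1-3i, -4, -1+3i]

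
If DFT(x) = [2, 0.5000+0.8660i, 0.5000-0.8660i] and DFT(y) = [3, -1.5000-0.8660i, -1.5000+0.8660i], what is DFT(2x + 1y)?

By linearity: DFT(2x + 1y) = 2·DFT(x) + 1·DFT(y)
= 2·[2, 0.5000+0.8660i, 0.5000-0.8660i] + 1·[3, -1.5000-0.8660i, -1.5000+0.8660i]

Computing element-wise:
Z[0] = 2·(2) + 1·(3) = 7
Z[1] = 2·(0.5000+0.8660i) + 1·(-1.5000-0.8660i) = -0.5000+0.8660i
Z[2] = 2·(0.5000-0.8660i) + 1·(-1.5000+0.8660i) = -0.5000-0.8660i

DFT(2x + 1y) = 2·X + 1·Y = [7, -0.5000+0.8660i, -0.5000-0.8660i]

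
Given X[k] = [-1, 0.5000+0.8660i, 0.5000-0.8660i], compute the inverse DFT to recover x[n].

x[n] = (1/3) Σ(k=0 to 2) X[k] · e^(2πikn/3)

Computing each x[n]:
x[0] = 0
x[1] = -1
x[2] = 0

x = [0, -1, 0]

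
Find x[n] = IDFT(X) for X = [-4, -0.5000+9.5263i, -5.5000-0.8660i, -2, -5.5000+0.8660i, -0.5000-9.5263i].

x[n] = (1/6) Σ(k=0 to 5) X[k] · e^(2πikn/6)

Computing each x[n]:
x[0] = -3
x[1] = -2
x[2] = -3
x[3] = -2
x[4] = 3
x[5] = 3

x = [-3, -2, -3, -2, 3, 3]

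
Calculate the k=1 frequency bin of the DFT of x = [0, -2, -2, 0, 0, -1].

X[1] = Σ(n=0 to 5) x[n] · ω_6^(1n) where ω_6 = e^(-2πi/6)
= (0)·ω_6^0 + (-2)·ω_6^1 + (-2)·ω_6^2 + (0)·ω_6^3 + (0)·ω_6^4 + (-1)·ω_6^5

X[1] = -0.5000+2.5981i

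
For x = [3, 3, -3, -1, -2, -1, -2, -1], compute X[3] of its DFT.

X[3] = Σ(n=0 to 7) x[n] · ω_8^(3n) where ω_8 = e^(-2πi/8)
= (3)·ω_8^0 + (3)·ω_8^3 + (-3)·ω_8^6 + (-1)·ω_8^9 + (-2)·ω_8^12 + (-1)·ω_8^15 + (-2)·ω_8^18 + (-1)·ω_8^21

X[3] = 2.1716-3.8284i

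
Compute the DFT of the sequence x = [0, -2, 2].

X[k] = Σ(n=0 to 2) x[n] · ω_3^(nk)
where ω_3 = e^(-2πi/3)

Computing each X[k]:
X[0] = 0
X[1] = 3.4641i
X[2] = -3.4641i

X = [0, 3.4641i, -3.4641i]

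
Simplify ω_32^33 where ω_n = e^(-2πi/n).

Since ω_32^32 = 1, powers reduce modulo 32.
33 mod 32 = 1
So ω_32^33 = ω_32^1 = e^(-2πi·1/32)

ω_32^33 = ω_32^1 = 0.9808-0.1951i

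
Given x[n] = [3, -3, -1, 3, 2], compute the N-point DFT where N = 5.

X[k] = Σ(n=0 to 4) x[n] · ω_5^(nk)
where ω_5 = e^(-2πi/5)

Computing each X[k]:
X[0] = 4
X[1] = 1.0729+7.1064i
X[2] = 4.4271-0.8653i
X[3] = 4.4271+0.8653i
X[4] = 1.0729-7.1064i

X = [4, 1.0729+7.1064i, 4.4271-0.8653i, 4.4271+0.8653i, 1.0729-7.1064i]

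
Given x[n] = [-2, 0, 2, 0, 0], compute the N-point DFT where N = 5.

X[k] = Σ(n=0 to 4) x[n] · ω_5^(nk)
where ω_5 = e^(-2πi/5)

Computing each X[k]:
X[0] = 0
X[1] = -3.6180-1.1756i
X[2] = -1.3820+1.9021i
X[3] = -1.3820-1.9021i
X[4] = -3.6180+1.1756i

X = [0, -3.6180-1.1756i, -1.3820+1.9021i, -1.3820-1.9021i, -3.6180+1.1756i]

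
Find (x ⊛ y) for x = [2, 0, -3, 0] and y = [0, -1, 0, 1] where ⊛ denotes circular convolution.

(x ⊛ y)[n] = Σ(m=0 to 3) x[m] · y[(n-m) mod 4]

Computing each output sample:
(x ⊛ y)[0] = 0
(x ⊛ y)[1] = -5
(x ⊛ y)[2] = 0
(x ⊛ y)[3] = 5

x ⊛ y = [0, -5, 0, 5]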